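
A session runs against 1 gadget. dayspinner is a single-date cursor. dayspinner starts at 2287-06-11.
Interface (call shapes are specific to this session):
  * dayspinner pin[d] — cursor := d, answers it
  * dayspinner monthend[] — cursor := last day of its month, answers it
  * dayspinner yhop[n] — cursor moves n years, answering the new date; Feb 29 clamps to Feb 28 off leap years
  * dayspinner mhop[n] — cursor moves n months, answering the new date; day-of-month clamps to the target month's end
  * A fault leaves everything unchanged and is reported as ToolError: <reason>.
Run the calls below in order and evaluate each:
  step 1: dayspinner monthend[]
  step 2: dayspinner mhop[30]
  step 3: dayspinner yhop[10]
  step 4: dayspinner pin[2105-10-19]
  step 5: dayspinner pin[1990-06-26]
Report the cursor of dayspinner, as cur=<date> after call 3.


>>> dayspinner monthend
  2287-06-30
>>> dayspinner mhop 30
  2289-12-30
>>> dayspinner yhop 10
  2299-12-30
>>> dayspinner pin 2105-10-19
  2105-10-19
>>> dayspinner pin 1990-06-26
  1990-06-26

Answer: cur=2299-12-30


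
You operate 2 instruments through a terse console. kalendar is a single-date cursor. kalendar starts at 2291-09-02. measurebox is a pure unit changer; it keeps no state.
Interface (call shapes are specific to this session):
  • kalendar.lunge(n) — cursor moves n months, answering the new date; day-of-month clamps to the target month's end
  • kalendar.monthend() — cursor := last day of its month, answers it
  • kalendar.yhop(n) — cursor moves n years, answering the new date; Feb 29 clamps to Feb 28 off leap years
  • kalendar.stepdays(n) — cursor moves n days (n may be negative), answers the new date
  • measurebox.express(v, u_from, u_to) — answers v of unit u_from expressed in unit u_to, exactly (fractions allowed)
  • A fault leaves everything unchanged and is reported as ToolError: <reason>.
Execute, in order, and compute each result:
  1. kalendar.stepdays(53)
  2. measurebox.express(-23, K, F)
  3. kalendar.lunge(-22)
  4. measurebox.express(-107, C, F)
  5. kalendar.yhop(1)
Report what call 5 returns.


Answer: 2290-12-25

Derivation:
CALL kalendar.stepdays[53]
RET  2291-10-25
CALL measurebox.express[-23; K; F]
RET  -50107/100
CALL kalendar.lunge[-22]
RET  2289-12-25
CALL measurebox.express[-107; C; F]
RET  -803/5
CALL kalendar.yhop[1]
RET  2290-12-25


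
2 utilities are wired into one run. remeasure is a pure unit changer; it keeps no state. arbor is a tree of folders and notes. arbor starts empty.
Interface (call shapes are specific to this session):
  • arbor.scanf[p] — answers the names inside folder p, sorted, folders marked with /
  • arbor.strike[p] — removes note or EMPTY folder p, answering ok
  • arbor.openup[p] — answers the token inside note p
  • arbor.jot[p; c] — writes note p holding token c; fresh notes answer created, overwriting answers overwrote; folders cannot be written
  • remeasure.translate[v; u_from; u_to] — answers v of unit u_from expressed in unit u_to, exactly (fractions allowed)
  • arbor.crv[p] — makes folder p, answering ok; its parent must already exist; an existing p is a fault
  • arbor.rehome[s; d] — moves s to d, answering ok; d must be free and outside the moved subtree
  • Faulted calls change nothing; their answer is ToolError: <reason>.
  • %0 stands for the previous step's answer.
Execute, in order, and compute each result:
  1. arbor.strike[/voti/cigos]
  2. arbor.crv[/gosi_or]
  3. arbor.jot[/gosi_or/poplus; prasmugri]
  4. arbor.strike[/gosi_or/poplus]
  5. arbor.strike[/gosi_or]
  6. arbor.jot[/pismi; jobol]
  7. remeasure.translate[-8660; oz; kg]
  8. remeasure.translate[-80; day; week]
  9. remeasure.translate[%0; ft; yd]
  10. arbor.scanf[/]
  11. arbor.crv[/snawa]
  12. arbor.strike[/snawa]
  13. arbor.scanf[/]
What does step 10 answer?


;; strike(/voti/cigos) => ToolError: not found
;; crv(/gosi_or) => ok
;; jot(/gosi_or/poplus, prasmugri) => created
;; strike(/gosi_or/poplus) => ok
;; strike(/gosi_or) => ok
;; jot(/pismi, jobol) => created
;; translate(-8660, oz, kg) => -19640549621/80000000
;; translate(-80, day, week) => -80/7
;; translate(%0, ft, yd) => -80/21
;; scanf(/) => [pismi]
;; crv(/snawa) => ok
;; strike(/snawa) => ok
;; scanf(/) => [pismi]

Answer: [pismi]


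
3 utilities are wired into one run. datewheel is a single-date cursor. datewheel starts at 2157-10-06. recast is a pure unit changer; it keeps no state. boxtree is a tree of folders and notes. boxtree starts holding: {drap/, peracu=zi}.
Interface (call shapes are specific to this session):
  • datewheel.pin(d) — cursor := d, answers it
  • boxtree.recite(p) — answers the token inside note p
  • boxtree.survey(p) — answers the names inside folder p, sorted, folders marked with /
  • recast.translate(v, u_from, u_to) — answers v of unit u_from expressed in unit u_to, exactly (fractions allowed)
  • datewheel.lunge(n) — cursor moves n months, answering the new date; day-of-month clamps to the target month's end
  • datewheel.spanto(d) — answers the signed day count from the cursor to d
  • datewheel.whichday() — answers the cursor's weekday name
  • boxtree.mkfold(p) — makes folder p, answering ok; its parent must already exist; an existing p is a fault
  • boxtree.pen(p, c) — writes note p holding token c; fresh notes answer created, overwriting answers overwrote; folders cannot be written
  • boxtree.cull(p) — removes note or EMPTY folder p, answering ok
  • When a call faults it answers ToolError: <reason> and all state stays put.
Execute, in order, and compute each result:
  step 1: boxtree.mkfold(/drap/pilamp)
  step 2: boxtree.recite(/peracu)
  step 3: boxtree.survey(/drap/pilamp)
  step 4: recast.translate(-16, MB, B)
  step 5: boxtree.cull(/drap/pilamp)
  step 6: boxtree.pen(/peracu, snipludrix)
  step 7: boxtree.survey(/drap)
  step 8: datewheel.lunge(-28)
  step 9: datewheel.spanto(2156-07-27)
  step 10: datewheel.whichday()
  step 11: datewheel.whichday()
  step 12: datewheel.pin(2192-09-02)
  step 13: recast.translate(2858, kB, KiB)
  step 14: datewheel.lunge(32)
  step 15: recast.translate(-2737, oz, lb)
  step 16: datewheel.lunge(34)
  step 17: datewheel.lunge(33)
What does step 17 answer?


Answer: 2200-12-02

Derivation:
! 1. boxtree.mkfold(p='/drap/pilamp') == ok
! 2. boxtree.recite(p='/peracu') == zi
! 3. boxtree.survey(p='/drap/pilamp') == []
! 4. recast.translate(v='-16', u_from='MB', u_to='B') == -16000000
! 5. boxtree.cull(p='/drap/pilamp') == ok
! 6. boxtree.pen(p='/peracu', c='snipludrix') == overwrote
! 7. boxtree.survey(p='/drap') == []
! 8. datewheel.lunge(n='-28') == 2155-06-06
! 9. datewheel.spanto(d='2156-07-27') == 417
! 10. datewheel.whichday() == Friday
! 11. datewheel.whichday() == Friday
! 12. datewheel.pin(d='2192-09-02') == 2192-09-02
! 13. recast.translate(v='2858', u_from='kB', u_to='KiB') == 178625/64
! 14. datewheel.lunge(n='32') == 2195-05-02
! 15. recast.translate(v='-2737', u_from='oz', u_to='lb') == -2737/16
! 16. datewheel.lunge(n='34') == 2198-03-02
! 17. datewheel.lunge(n='33') == 2200-12-02


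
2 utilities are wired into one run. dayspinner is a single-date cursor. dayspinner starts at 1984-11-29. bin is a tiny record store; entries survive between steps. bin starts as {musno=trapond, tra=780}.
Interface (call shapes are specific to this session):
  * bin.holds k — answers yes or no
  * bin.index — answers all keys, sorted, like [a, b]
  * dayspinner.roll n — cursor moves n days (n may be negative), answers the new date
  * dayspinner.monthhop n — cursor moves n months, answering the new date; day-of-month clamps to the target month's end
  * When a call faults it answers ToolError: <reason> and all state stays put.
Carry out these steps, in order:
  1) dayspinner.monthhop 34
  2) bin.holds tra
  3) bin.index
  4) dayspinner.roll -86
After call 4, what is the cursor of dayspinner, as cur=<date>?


==> monthhop(n: 34)
<== 1987-09-29
==> holds(k: tra)
<== yes
==> index()
<== [musno, tra]
==> roll(n: -86)
<== 1987-07-05

Answer: cur=1987-07-05


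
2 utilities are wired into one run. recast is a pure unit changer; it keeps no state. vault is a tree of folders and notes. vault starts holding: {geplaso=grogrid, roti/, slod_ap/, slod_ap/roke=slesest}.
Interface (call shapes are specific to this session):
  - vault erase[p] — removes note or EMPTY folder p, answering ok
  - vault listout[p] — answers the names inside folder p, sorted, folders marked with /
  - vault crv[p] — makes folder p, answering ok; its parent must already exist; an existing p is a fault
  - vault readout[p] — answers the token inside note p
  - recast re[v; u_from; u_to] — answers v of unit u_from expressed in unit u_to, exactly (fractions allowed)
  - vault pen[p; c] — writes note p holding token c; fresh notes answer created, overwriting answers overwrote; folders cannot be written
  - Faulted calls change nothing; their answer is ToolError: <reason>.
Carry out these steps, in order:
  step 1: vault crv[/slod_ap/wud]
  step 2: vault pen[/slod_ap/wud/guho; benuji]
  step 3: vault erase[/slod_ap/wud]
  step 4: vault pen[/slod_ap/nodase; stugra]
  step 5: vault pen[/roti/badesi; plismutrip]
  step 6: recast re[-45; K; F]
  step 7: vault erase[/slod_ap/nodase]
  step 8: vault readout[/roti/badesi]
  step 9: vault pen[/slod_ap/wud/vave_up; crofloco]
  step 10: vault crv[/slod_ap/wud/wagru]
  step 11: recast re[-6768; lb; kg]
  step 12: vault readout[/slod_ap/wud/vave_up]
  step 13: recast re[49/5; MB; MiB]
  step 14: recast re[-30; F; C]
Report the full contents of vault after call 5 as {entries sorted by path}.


Answer: {geplaso=grogrid, roti/, roti/badesi=plismutrip, slod_ap/, slod_ap/nodase=stugra, slod_ap/roke=slesest, slod_ap/wud/, slod_ap/wud/guho=benuji}

Derivation:
Then vault crv passing p→/slod_ap/wud, which returns ok.
I try vault pen passing p→/slod_ap/wud/guho, c→benuji, and see created.
Now I run vault erase passing p→/slod_ap/wud, and see ToolError: not empty.
Now I run vault pen passing p→/slod_ap/nodase, c→stugra, which returns created.
Invoking vault pen passing p→/roti/badesi, c→plismutrip, — result: created.
Then recast re passing v→-45, u_from→K, u_to→F, giving -54067/100.
Then vault erase passing p→/slod_ap/nodase, and observe ok.
Then vault readout passing p→/roti/badesi, and observe plismutrip.
Then vault pen passing p→/slod_ap/wud/vave_up, c→crofloco, giving created.
I call vault crv passing p→/slod_ap/wud/wagru, yielding ok.
I call recast re passing v→-6768, u_from→lb, u_to→kg, and see -19186957251/6250000.
Calling vault readout passing p→/slod_ap/wud/vave_up, and observe crofloco.
Next I call recast re passing v→49/5, u_from→MB, u_to→MiB, yielding 153125/16384.
I call recast re passing v→-30, u_from→F, u_to→C, and see -310/9.


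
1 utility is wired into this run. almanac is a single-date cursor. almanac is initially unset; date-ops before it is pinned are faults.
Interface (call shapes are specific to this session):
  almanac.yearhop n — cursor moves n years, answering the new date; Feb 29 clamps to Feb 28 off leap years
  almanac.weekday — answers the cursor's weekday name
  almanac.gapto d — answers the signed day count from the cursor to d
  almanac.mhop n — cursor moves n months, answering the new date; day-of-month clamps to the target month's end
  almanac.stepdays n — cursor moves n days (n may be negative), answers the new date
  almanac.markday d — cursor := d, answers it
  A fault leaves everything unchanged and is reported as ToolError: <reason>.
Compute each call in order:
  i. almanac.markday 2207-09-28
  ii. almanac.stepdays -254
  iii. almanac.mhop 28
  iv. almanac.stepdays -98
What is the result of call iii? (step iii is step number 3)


Answer: 2209-05-17

Derivation:
-- 1. markday(d=2207-09-28) ~> 2207-09-28
-- 2. stepdays(n=-254) ~> 2207-01-17
-- 3. mhop(n=28) ~> 2209-05-17
-- 4. stepdays(n=-98) ~> 2209-02-08


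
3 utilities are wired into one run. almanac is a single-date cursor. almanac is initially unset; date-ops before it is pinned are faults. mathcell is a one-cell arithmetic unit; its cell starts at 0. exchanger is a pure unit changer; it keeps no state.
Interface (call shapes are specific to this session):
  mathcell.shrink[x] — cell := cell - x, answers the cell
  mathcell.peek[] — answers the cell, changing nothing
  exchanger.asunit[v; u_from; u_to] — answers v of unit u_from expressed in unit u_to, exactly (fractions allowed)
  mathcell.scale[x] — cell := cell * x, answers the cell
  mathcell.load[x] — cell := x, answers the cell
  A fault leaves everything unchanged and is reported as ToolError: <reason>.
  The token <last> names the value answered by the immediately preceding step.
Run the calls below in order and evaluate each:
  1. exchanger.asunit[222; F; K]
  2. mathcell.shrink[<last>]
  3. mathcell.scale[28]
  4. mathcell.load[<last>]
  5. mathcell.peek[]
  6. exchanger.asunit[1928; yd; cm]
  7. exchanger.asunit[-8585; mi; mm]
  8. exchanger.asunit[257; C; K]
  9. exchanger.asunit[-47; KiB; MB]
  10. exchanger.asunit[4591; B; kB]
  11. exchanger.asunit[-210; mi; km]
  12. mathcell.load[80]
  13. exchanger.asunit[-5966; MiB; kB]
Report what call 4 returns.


-- 1. exchanger.asunit(v→222, u_from→F, u_to→K) => 68167/180
-- 2. mathcell.shrink(x→<last>) => -68167/180
-- 3. mathcell.scale(x→28) => -477169/45
-- 4. mathcell.load(x→<last>) => -477169/45
-- 5. mathcell.peek() => -477169/45
-- 6. exchanger.asunit(v→1928, u_from→yd, u_to→cm) => 4407408/25
-- 7. exchanger.asunit(v→-8585, u_from→mi, u_to→mm) => -13816218240
-- 8. exchanger.asunit(v→257, u_from→C, u_to→K) => 10603/20
-- 9. exchanger.asunit(v→-47, u_from→KiB, u_to→MB) => -752/15625
-- 10. exchanger.asunit(v→4591, u_from→B, u_to→kB) => 4591/1000
-- 11. exchanger.asunit(v→-210, u_from→mi, u_to→km) => -1056132/3125
-- 12. mathcell.load(x→80) => 80
-- 13. exchanger.asunit(v→-5966, u_from→MiB, u_to→kB) => -781975552/125

Answer: -477169/45


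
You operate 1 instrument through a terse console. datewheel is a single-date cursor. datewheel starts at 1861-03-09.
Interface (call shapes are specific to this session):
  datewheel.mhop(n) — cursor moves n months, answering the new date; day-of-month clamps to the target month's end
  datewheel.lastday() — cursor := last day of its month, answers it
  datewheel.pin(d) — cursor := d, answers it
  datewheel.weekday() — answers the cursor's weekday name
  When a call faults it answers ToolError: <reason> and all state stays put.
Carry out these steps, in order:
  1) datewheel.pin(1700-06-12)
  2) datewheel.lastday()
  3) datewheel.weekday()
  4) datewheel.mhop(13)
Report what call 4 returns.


Answer: 1701-07-30

Derivation:
[in] datewheel.pin d=1700-06-12
= 1700-06-12
[in] datewheel.lastday
= 1700-06-30
[in] datewheel.weekday
= Wednesday
[in] datewheel.mhop n=13
= 1701-07-30


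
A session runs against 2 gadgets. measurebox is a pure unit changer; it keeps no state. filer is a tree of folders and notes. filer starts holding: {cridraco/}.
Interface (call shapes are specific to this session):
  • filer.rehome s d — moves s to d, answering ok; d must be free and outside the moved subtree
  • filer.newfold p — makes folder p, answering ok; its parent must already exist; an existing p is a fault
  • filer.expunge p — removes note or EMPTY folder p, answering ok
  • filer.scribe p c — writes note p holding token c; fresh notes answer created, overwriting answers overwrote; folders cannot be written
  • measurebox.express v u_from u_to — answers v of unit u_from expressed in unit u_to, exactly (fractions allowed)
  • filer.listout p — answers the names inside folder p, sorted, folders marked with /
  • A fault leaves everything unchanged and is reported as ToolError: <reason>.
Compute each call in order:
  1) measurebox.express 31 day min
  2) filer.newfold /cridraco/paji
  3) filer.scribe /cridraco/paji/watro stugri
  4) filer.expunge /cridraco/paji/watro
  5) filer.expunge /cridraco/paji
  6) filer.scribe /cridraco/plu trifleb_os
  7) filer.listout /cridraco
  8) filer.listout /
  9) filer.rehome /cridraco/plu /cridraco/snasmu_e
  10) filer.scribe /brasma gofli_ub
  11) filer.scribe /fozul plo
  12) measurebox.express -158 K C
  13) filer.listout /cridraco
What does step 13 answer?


$ express v: 31 u_from: day u_to: min
  44640
$ newfold p: /cridraco/paji
  ok
$ scribe p: /cridraco/paji/watro c: stugri
  created
$ expunge p: /cridraco/paji/watro
  ok
$ expunge p: /cridraco/paji
  ok
$ scribe p: /cridraco/plu c: trifleb_os
  created
$ listout p: /cridraco
  [plu]
$ listout p: /
  [cridraco/]
$ rehome s: /cridraco/plu d: /cridraco/snasmu_e
  ok
$ scribe p: /brasma c: gofli_ub
  created
$ scribe p: /fozul c: plo
  created
$ express v: -158 u_from: K u_to: C
  -8623/20
$ listout p: /cridraco
  [snasmu_e]

Answer: [snasmu_e]


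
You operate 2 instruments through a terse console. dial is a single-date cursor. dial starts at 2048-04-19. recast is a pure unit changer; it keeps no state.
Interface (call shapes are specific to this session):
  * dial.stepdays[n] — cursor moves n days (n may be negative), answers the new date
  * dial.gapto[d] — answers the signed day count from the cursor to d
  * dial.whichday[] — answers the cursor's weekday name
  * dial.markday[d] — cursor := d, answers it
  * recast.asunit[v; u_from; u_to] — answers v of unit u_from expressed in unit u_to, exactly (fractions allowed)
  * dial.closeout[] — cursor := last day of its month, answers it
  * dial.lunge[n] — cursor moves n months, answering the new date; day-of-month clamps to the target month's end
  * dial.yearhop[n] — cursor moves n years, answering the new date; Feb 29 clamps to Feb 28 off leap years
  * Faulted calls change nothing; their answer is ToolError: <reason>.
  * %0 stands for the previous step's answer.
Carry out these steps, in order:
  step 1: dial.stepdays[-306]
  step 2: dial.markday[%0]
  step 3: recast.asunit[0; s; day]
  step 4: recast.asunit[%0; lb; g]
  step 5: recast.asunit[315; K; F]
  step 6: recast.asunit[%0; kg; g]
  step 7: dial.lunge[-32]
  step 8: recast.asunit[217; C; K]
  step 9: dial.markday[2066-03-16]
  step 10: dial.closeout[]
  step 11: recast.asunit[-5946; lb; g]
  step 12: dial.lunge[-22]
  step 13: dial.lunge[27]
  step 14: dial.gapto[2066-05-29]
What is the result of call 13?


Answer: 2066-08-31

Derivation:
;; dial.stepdays(n: -306) => 2047-06-18
;; dial.markday(d: %0) => 2047-06-18
;; recast.asunit(v: 0, u_from: s, u_to: day) => 0
;; recast.asunit(v: %0, u_from: lb, u_to: g) => 0
;; recast.asunit(v: 315, u_from: K, u_to: F) => 10733/100
;; recast.asunit(v: %0, u_from: kg, u_to: g) => 107330
;; dial.lunge(n: -32) => 2044-10-18
;; recast.asunit(v: 217, u_from: C, u_to: K) => 9803/20
;; dial.markday(d: 2066-03-16) => 2066-03-16
;; dial.closeout() => 2066-03-31
;; recast.asunit(v: -5946, u_from: lb, u_to: g) => -134853011601/50000
;; dial.lunge(n: -22) => 2064-05-31
;; dial.lunge(n: 27) => 2066-08-31
;; dial.gapto(d: 2066-05-29) => -94


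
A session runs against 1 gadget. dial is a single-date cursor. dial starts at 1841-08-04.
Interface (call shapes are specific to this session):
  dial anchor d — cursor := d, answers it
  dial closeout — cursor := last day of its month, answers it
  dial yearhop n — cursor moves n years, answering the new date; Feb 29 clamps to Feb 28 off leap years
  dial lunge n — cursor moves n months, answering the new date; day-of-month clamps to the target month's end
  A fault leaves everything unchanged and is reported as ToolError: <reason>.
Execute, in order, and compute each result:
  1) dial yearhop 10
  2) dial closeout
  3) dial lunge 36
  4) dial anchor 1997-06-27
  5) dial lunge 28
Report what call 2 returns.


Answer: 1851-08-31

Derivation:
Next I call dial yearhop with n='10', giving 1851-08-04.
I invoke dial closeout(), yielding 1851-08-31.
Using dial lunge with n='36', yielding 1854-08-31.
Calling dial anchor with d='1997-06-27': 1997-06-27.
Then dial lunge with n='28', giving 1999-10-27.


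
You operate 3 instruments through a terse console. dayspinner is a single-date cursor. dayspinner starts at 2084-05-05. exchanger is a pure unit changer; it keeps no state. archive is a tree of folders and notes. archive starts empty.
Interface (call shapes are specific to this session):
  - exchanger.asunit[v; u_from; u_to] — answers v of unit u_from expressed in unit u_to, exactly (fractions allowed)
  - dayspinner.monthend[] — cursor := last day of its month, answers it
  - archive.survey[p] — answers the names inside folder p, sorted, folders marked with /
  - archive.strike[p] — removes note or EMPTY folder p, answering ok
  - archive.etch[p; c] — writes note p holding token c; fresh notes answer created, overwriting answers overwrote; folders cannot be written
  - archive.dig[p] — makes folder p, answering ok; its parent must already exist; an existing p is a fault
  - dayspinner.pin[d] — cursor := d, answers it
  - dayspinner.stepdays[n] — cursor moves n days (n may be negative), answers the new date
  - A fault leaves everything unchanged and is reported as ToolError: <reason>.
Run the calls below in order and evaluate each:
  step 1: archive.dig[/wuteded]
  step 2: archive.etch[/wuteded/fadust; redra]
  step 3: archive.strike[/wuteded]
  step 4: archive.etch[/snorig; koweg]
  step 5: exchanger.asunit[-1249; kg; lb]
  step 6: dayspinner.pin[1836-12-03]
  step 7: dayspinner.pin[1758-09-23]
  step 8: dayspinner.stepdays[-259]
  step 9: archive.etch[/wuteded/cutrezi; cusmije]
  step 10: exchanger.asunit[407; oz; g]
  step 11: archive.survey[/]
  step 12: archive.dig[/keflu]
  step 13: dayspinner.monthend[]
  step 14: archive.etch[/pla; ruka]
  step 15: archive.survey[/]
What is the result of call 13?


// dig(/wuteded) ~> ok
// etch(/wuteded/fadust, redra) ~> created
// strike(/wuteded) ~> ToolError: not empty
// etch(/snorig, koweg) ~> created
// asunit(-1249, kg, lb) ~> -124900000000/45359237
// pin(1836-12-03) ~> 1836-12-03
// pin(1758-09-23) ~> 1758-09-23
// stepdays(-259) ~> 1758-01-07
// etch(/wuteded/cutrezi, cusmije) ~> created
// asunit(407, oz, g) ~> 18461209459/1600000
// survey(/) ~> [snorig, wuteded/]
// dig(/keflu) ~> ok
// monthend() ~> 1758-01-31
// etch(/pla, ruka) ~> created
// survey(/) ~> [keflu/, pla, snorig, wuteded/]

Answer: 1758-01-31


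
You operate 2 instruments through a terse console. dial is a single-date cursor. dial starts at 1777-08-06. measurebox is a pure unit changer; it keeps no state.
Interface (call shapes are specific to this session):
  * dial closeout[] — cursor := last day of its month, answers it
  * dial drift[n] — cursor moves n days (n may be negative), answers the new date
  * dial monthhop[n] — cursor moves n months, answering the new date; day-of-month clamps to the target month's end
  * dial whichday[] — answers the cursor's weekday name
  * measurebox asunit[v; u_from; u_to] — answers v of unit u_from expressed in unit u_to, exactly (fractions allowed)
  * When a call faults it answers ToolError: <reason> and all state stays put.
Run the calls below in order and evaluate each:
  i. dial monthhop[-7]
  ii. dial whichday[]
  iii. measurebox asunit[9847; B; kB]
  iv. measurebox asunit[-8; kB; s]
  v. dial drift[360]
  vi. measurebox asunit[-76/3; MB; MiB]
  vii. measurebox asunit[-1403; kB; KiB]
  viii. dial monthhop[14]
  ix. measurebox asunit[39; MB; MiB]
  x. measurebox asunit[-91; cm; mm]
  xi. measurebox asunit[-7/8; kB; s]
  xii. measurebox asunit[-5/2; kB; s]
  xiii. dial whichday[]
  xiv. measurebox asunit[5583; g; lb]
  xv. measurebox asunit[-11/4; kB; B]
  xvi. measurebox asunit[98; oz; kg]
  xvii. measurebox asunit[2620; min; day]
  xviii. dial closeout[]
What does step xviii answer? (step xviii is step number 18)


Answer: 1779-03-31

Derivation:
% dial monthhop n='-7'
:: 1777-01-06
% dial whichday
:: Monday
% measurebox asunit v='9847' u_from='B' u_to='kB'
:: 9847/1000
% measurebox asunit v='-8' u_from='kB' u_to='s'
:: ToolError: incompatible units
% dial drift n='360'
:: 1778-01-01
% measurebox asunit v='-76/3' u_from='MB' u_to='MiB'
:: -296875/12288
% measurebox asunit v='-1403' u_from='kB' u_to='KiB'
:: -175375/128
% dial monthhop n='14'
:: 1779-03-01
% measurebox asunit v='39' u_from='MB' u_to='MiB'
:: 609375/16384
% measurebox asunit v='-91' u_from='cm' u_to='mm'
:: -910
% measurebox asunit v='-7/8' u_from='kB' u_to='s'
:: ToolError: incompatible units
% measurebox asunit v='-5/2' u_from='kB' u_to='s'
:: ToolError: incompatible units
% dial whichday
:: Monday
% measurebox asunit v='5583' u_from='g' u_to='lb'
:: 558300000/45359237
% measurebox asunit v='-11/4' u_from='kB' u_to='B'
:: -2750
% measurebox asunit v='98' u_from='oz' u_to='kg'
:: 2222602613/800000000
% measurebox asunit v='2620' u_from='min' u_to='day'
:: 131/72
% dial closeout
:: 1779-03-31


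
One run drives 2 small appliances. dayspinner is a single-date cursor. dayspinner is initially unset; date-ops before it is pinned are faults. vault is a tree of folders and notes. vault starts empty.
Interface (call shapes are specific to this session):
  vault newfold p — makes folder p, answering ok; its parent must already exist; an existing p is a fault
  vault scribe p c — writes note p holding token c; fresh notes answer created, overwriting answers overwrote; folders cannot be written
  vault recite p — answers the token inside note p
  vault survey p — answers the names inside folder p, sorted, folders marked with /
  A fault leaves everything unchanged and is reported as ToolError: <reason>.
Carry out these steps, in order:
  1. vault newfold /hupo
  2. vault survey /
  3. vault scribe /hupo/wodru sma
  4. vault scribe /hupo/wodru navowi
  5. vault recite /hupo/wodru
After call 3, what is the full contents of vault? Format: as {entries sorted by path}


Answer: {hupo/, hupo/wodru=sma}

Derivation:
Then vault newfold with p→/hupo, yielding ok.
I run vault survey with p→/, yielding [hupo/].
Calling vault scribe with p→/hupo/wodru, c→sma, → created.
I invoke vault scribe with p→/hupo/wodru, c→navowi, which returns overwrote.
I try vault recite with p→/hupo/wodru, and see navowi.


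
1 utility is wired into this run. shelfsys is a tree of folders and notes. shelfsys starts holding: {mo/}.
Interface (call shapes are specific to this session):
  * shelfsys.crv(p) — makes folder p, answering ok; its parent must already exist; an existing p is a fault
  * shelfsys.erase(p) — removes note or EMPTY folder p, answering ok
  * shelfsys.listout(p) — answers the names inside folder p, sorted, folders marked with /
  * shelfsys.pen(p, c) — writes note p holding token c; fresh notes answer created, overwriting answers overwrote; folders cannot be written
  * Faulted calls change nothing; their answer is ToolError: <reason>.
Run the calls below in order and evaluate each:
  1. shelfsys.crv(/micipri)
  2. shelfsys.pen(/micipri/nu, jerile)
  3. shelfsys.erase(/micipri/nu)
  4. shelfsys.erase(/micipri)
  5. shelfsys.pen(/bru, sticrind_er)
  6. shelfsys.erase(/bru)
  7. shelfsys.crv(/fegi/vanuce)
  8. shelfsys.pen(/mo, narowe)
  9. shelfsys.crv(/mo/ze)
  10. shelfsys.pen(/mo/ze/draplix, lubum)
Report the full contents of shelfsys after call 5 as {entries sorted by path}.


Answer: {bru=sticrind_er, mo/}

Derivation:
>> crv(p=/micipri)
<< ok
>> pen(p=/micipri/nu, c=jerile)
<< created
>> erase(p=/micipri/nu)
<< ok
>> erase(p=/micipri)
<< ok
>> pen(p=/bru, c=sticrind_er)
<< created
>> erase(p=/bru)
<< ok
>> crv(p=/fegi/vanuce)
<< ToolError: no parent
>> pen(p=/mo, c=narowe)
<< ToolError: is a directory
>> crv(p=/mo/ze)
<< ok
>> pen(p=/mo/ze/draplix, c=lubum)
<< created


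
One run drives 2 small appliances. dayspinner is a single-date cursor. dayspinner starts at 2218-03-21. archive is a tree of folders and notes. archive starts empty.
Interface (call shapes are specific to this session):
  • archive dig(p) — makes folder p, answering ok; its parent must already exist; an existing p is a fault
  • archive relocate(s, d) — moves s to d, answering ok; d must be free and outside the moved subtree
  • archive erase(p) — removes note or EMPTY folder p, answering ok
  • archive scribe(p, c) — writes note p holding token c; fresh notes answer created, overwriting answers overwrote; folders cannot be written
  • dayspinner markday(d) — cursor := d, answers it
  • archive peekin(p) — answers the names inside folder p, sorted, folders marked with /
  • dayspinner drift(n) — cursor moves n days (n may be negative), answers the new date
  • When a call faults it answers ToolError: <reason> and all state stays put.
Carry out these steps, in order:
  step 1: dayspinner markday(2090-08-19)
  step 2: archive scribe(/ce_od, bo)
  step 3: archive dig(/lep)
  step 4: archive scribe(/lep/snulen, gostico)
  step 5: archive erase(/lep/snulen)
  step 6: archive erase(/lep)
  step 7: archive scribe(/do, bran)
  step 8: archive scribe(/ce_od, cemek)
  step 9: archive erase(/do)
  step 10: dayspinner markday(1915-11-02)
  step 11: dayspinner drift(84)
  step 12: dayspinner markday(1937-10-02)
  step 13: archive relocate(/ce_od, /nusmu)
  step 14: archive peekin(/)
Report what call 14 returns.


Answer: [nusmu]

Derivation:
Now I run dayspinner markday on d→2090-08-19, and get 2090-08-19.
I use archive scribe on p→/ce_od, c→bo, and get created.
I run archive dig on p→/lep, and observe ok.
Now I run archive scribe on p→/lep/snulen, c→gostico, → created.
Invoking archive erase on p→/lep/snulen: ok.
Now I run archive erase on p→/lep, and get ok.
Using archive scribe on p→/do, c→bran, giving created.
I run archive scribe on p→/ce_od, c→cemek, — result: overwrote.
Calling archive erase on p→/do, — result: ok.
I use dayspinner markday on d→1915-11-02, — result: 1915-11-02.
Then dayspinner drift on n→84, and observe 1916-01-25.
Next I call dayspinner markday on d→1937-10-02, yielding 1937-10-02.
Then archive relocate on s→/ce_od, d→/nusmu, giving ok.
I call archive peekin on p→/, and see [nusmu].


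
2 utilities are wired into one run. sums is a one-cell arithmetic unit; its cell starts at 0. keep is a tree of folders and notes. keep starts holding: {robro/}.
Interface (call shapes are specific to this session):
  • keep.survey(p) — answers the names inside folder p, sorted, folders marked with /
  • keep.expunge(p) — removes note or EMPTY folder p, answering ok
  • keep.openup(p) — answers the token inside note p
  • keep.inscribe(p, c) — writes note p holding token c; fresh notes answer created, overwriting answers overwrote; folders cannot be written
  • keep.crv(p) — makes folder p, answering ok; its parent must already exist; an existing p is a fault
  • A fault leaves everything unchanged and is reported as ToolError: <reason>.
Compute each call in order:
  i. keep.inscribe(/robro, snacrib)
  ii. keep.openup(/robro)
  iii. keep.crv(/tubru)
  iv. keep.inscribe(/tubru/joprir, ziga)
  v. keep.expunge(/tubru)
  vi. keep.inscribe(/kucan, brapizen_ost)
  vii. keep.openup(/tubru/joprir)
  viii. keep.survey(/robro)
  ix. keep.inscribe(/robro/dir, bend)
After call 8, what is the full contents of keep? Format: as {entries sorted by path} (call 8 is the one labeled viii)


% keep.inscribe /robro snacrib
:: ToolError: is a directory
% keep.openup /robro
:: ToolError: is a directory
% keep.crv /tubru
:: ok
% keep.inscribe /tubru/joprir ziga
:: created
% keep.expunge /tubru
:: ToolError: not empty
% keep.inscribe /kucan brapizen_ost
:: created
% keep.openup /tubru/joprir
:: ziga
% keep.survey /robro
:: []
% keep.inscribe /robro/dir bend
:: created

Answer: {kucan=brapizen_ost, robro/, tubru/, tubru/joprir=ziga}


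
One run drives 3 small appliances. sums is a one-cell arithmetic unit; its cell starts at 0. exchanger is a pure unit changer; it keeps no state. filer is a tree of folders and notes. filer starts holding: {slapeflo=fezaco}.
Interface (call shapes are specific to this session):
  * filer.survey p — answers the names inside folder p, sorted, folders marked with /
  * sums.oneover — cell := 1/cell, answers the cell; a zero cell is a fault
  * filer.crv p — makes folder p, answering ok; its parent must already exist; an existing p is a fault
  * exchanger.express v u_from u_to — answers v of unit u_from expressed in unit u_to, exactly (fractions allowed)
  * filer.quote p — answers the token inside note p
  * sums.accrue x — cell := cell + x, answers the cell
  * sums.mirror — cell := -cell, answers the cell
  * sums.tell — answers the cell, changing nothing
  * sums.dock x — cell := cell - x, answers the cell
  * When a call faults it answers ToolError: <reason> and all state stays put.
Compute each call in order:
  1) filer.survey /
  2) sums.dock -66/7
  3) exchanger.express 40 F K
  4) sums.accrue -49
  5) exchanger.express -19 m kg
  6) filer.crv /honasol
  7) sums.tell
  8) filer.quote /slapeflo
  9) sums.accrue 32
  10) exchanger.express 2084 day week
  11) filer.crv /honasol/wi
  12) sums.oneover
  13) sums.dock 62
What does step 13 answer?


>>> filer.survey p→/
= [slapeflo]
>>> sums.dock x→-66/7
= 66/7
>>> exchanger.express v→40 u_from→F u_to→K
= 49967/180
>>> sums.accrue x→-49
= -277/7
>>> exchanger.express v→-19 u_from→m u_to→kg
= ToolError: incompatible units
>>> filer.crv p→/honasol
= ok
>>> sums.tell
= -277/7
>>> filer.quote p→/slapeflo
= fezaco
>>> sums.accrue x→32
= -53/7
>>> exchanger.express v→2084 u_from→day u_to→week
= 2084/7
>>> filer.crv p→/honasol/wi
= ok
>>> sums.oneover
= -7/53
>>> sums.dock x→62
= -3293/53

Answer: -3293/53


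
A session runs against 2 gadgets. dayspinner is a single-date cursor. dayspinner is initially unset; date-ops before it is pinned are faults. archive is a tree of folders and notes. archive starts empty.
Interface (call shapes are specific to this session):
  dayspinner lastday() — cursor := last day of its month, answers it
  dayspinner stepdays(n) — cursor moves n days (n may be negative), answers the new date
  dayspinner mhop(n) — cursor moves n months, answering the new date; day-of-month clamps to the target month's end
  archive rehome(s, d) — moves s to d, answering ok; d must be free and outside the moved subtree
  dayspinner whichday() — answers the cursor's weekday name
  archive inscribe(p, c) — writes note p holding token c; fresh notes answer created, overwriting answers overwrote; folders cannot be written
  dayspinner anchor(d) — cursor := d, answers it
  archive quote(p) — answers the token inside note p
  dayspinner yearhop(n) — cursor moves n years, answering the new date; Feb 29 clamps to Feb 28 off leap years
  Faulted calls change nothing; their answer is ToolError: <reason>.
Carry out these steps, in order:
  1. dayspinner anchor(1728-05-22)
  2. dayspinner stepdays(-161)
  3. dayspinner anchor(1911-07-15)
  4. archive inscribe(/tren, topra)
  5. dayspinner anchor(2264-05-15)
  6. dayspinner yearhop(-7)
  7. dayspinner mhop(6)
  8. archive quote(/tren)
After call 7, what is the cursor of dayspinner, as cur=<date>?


-- 1. dayspinner anchor(d: 1728-05-22) -> 1728-05-22
-- 2. dayspinner stepdays(n: -161) -> 1727-12-13
-- 3. dayspinner anchor(d: 1911-07-15) -> 1911-07-15
-- 4. archive inscribe(p: /tren, c: topra) -> created
-- 5. dayspinner anchor(d: 2264-05-15) -> 2264-05-15
-- 6. dayspinner yearhop(n: -7) -> 2257-05-15
-- 7. dayspinner mhop(n: 6) -> 2257-11-15
-- 8. archive quote(p: /tren) -> topra

Answer: cur=2257-11-15


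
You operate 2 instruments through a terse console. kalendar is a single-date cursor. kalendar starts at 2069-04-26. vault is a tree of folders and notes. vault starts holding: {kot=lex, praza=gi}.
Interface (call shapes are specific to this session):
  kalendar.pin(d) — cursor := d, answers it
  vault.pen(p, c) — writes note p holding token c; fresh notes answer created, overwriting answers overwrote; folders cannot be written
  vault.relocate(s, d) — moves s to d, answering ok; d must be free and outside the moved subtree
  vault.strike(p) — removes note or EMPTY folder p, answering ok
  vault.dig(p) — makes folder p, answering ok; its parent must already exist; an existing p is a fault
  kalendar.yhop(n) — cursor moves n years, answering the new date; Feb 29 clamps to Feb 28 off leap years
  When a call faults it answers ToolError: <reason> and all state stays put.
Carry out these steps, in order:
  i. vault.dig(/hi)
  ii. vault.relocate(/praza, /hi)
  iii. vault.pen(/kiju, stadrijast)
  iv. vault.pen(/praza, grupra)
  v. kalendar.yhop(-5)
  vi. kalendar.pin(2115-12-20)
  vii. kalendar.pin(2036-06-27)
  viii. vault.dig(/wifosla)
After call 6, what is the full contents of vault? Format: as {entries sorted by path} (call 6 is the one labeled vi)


Answer: {hi/, kiju=stadrijast, kot=lex, praza=grupra}

Derivation:
% vault.dig p=/hi
[out] ok
% vault.relocate s=/praza d=/hi
[out] ToolError: exists
% vault.pen p=/kiju c=stadrijast
[out] created
% vault.pen p=/praza c=grupra
[out] overwrote
% kalendar.yhop n=-5
[out] 2064-04-26
% kalendar.pin d=2115-12-20
[out] 2115-12-20
% kalendar.pin d=2036-06-27
[out] 2036-06-27
% vault.dig p=/wifosla
[out] ok


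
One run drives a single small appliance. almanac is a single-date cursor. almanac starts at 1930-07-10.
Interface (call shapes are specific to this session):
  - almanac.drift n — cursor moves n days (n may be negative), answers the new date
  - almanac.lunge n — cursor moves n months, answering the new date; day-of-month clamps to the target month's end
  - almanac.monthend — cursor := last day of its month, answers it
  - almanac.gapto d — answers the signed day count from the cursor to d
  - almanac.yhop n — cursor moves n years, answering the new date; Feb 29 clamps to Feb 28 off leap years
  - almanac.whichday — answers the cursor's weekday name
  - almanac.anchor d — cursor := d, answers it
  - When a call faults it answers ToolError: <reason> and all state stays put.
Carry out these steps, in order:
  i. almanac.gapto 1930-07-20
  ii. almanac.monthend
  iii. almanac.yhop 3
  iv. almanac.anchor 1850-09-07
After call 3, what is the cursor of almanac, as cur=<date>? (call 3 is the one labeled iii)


-> almanac.gapto(d='1930-07-20')
<- 10
-> almanac.monthend()
<- 1930-07-31
-> almanac.yhop(n='3')
<- 1933-07-31
-> almanac.anchor(d='1850-09-07')
<- 1850-09-07

Answer: cur=1933-07-31


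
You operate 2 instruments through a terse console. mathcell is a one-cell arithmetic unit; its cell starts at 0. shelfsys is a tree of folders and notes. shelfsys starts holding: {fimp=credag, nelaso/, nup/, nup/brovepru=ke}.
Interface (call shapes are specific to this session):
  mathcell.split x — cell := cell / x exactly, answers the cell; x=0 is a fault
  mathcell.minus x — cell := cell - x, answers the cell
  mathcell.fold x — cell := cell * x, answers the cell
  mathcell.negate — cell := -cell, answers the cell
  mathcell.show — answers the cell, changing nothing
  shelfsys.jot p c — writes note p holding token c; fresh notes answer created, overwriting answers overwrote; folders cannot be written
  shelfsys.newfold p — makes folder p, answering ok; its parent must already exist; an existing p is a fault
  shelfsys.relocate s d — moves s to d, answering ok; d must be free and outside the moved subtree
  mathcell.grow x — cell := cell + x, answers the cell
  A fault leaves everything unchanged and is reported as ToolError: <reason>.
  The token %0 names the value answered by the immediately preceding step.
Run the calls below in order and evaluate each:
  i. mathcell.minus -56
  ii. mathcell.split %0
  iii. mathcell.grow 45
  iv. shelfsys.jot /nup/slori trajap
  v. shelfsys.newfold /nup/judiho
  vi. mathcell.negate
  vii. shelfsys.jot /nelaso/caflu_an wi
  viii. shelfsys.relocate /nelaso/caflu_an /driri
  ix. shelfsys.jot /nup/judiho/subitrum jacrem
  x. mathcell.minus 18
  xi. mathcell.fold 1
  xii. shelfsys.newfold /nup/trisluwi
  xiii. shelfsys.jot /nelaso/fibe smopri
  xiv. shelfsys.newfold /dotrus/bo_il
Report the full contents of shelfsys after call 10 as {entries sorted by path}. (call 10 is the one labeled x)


Answer: {driri=wi, fimp=credag, nelaso/, nup/, nup/brovepru=ke, nup/judiho/, nup/judiho/subitrum=jacrem, nup/slori=trajap}

Derivation:
I try mathcell.minus on x→-56, and observe 56.
I invoke mathcell.split on x→%0, which returns 1.
Now I run mathcell.grow on x→45, and observe 46.
Invoking shelfsys.jot on p→/nup/slori, c→trajap, giving created.
I invoke shelfsys.newfold on p→/nup/judiho, which returns ok.
Then mathcell.negate, and see -46.
Then shelfsys.jot on p→/nelaso/caflu_an, c→wi, and see created.
I call shelfsys.relocate on s→/nelaso/caflu_an, d→/driri: ok.
I invoke shelfsys.jot on p→/nup/judiho/subitrum, c→jacrem, → created.
Then mathcell.minus on x→18, yielding -64.
Then mathcell.fold on x→1, which returns -64.
I try shelfsys.newfold on p→/nup/trisluwi, → ok.
Then shelfsys.jot on p→/nelaso/fibe, c→smopri, — result: created.
I try shelfsys.newfold on p→/dotrus/bo_il, → ToolError: no parent.
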